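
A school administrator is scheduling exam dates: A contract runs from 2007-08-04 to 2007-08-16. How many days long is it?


Start date: 2007-08-04
End date: 2007-08-16
Aug 2007: +12 days
Total: 12 days

12


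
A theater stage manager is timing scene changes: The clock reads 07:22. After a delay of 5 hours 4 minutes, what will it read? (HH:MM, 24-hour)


Start time: 07:22
Adding: 5 hours 4 minutes
Minutes: 22 + 4 = 26
Hours: 7 + 5 + 0 = 12
Result: 12:26

12:26


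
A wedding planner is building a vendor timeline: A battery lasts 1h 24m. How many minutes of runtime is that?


Hours: 1
Extra minutes: 24
Minutes per hour: 60
Hours to minutes: 1 x 60 = 60
Total: 60 + 24 = 84

84


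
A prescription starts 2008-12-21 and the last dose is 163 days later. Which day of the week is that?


Start: 2008-12-21 (Sunday)
Step 1 - find target date: add 163 days
  2008-12-21 + 163 days = 2009-06-02
Step 2 - day of week:
  163 mod 7 = 2
  Sunday + 2 days -> Tuesday
Result: Tuesday (2009-06-02)

Tuesday


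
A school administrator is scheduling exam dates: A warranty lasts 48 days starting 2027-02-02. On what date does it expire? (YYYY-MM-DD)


Start: 2027-02-02
Adding 48 days
Days remaining in February: 26
After February: 22 days still to add
March 2027 has 31 days, need 22
Result: 2027-03-22

2027-03-22


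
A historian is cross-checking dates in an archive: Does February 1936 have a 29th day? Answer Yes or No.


Year: 1936
Divisible by 4? 1936 / 4 = 484.0 -> Yes
Divisible by 100? 1936 / 100 = 19.36 -> No
Divisible by 4 but not 100, so it IS a leap year

Yes


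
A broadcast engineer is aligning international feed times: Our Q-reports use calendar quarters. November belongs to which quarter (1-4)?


Month: November (month 11)
Q1: January-March (months 1-3)
Q2: April-June (months 4-6)
Q3: July-September (months 7-9)
Q4: October-December (months 10-12)
Month 11 falls in Q4

4


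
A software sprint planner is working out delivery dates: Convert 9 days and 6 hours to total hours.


Days: 9
Extra hours: 6
Hours per day: 24
Days to hours: 9 x 24 = 216
Total: 216 + 6 = 222

222


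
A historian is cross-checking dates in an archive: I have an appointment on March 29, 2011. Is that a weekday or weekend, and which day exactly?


Date: 2011-03-29
January 1, 2011 is a Saturday
Day of year: 88
Offset from Jan 1: 87 days
87 mod 7 = 3
Result: Tuesday

Tuesday


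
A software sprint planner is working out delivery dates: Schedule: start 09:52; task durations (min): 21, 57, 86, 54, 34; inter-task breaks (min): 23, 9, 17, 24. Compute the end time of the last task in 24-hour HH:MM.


Start: 09:52 = 592 min from midnight
  after task 1 (21 min): 10:13
  after break (23 min): 10:36
  after task 2 (57 min): 11:33
  after break (9 min): 11:42
  after task 3 (86 min): 13:08
  after break (17 min): 13:25
  after task 4 (54 min): 14:19
  after break (24 min): 14:43
  after task 5 (34 min): 15:17
Total elapsed: 325 minutes
End time: 15:17

15:17


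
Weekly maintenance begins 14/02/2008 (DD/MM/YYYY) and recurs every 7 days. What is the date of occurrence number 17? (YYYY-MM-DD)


First occurrence: 2008-02-14 (occurrence 1)
Each occurrence is 7 days after the previous.
Occurrence 17 is 16 weeks after the first.
16 weeks = 112 days
2008-02-14 + 112 days = 2008-06-05

2008-06-05


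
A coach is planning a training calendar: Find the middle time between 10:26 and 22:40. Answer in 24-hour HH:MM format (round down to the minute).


Start time: 10:26 = 626 minutes from midnight
End time: 22:40 = 1360 minutes from midnight
Sum: 626 + 1360 = 1986
Midpoint: 1986 / 2 = 993 minutes
Convert: 993 / 60 = 16 hours, 33 minutes
Result: 16:33

16:33


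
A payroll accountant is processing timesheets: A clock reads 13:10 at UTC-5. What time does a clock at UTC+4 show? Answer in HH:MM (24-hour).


Local time: 13:10 at UTC-5 (offset -5h)
Target zone: UTC+4 (offset 4h)
Difference: 4 - (-5) = 9 hours
Calculation: 13 + (9) = 22
Result: 22:10

22:10


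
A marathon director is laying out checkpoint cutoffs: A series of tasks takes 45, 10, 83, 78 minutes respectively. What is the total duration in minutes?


Durations: 45, 10, 83, 78
Running sum: 45
+ 10 = 55
+ 83 = 138
+ 78 = 216
Total duration: 216 minutes
That is 3 hours and 36 minutes

216


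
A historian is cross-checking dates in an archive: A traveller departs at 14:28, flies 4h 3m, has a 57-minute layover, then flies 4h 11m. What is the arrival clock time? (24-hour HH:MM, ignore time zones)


Depart: 14:28
Leg 1: +243 min -> 18:31
Layover: +57 min -> 19:28
Leg 2: +251 min -> 23:39
Total travel: 551 minutes = 9h 11m
Arrival: 23:39

23:39


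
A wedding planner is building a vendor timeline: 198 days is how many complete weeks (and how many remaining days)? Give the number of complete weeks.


Total days: 198
Days per week: 7
Division: 198 / 7 = 28 remainder 2
Complete weeks: 28
Remaining days: 2

28


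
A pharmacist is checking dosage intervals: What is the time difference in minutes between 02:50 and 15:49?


Start time: 02:50 = 170 minutes from midnight
End time: 15:49 = 949 minutes from midnight
Difference: 949 - 170 = 779 minutes
That is 12 hours and 59 minutes

779


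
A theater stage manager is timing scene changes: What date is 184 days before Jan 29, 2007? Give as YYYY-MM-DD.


Start: 2007-01-29
Subtracting 184 days
Days already passed in January: 29
After going back through January: 155 more days to subtract
December 2006: 31 days, 124 remaining
November 2006: 30 days, 94 remaining
October 2006: 31 days, 63 remaining
September 2006: 30 days, 33 remaining
Result: 2006-07-29

2006-07-29


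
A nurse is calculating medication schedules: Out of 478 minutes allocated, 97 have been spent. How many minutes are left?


Total budget: 478 minutes
Time used: 97 minutes
Remaining: 478 - 97 = 381 minutes
Percent used: 20.3%
Percent remaining: 79.7%

381


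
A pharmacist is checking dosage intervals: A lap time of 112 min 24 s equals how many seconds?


Minutes: 112
Seconds: 24
Convert minutes to seconds: 112 x 60 = 6720
Add remaining seconds: 6720 + 24 = 6744

6744


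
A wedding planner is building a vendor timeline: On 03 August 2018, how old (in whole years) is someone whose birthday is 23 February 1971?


Birth: 1971-02-23
Reference: 2018-08-03
Year difference: 2018 - 1971 = 47
Has birthday (02-23) occurred by 08-03? Yes
Age in full years: 47

47


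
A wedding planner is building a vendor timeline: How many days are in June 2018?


Month: June
Year: 2018
June is a 30-day month
Total: 30 days

30


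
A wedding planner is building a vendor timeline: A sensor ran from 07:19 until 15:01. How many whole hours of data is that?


Start: 07:19
End: 15:01
Hour difference: 15 - 7 = 8 hours
Minute difference: 1 - 19 = -18 minutes
Total minutes: 462
Complete hours: 462 / 60 = 7 (remainder 42)

7


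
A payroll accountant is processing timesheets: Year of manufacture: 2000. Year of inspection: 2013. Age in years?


Birth year: 2000
Current year: 2013
Age = current year - birth year
Age = 2013 - 2000 = 13

13


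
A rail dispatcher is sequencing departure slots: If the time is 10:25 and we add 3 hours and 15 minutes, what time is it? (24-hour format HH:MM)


Start time: 10:25
Adding: 3 hours 15 minutes
Minutes: 25 + 15 = 40
Hours: 10 + 3 + 0 = 13
Result: 13:40

13:40


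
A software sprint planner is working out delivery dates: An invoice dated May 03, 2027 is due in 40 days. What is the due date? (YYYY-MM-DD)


Start: 2027-05-03
Adding 40 days
Days remaining in May: 28
After May: 12 days still to add
June 2027 has 30 days, need 12
Result: 2027-06-12

2027-06-12


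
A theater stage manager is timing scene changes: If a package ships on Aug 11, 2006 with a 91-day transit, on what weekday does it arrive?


Start: 2006-08-11 (Friday)
Step 1 - find target date: add 91 days
  2006-08-11 + 91 days = 2006-11-10
Step 2 - day of week:
  91 mod 7 = 0
  Friday + 0 days -> Friday
Result: Friday (2006-11-10)

Friday


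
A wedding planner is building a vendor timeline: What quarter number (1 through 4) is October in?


Month: October (month 10)
Q1: January-March (months 1-3)
Q2: April-June (months 4-6)
Q3: July-September (months 7-9)
Q4: October-December (months 10-12)
Month 10 falls in Q4

4


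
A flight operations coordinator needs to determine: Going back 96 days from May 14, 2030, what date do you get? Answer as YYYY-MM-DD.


Start: 2030-05-14
Subtracting 96 days
Days already passed in May: 14
After going back through May: 82 more days to subtract
April 2030: 30 days, 52 remaining
March 2030: 31 days, 21 remaining
February 2030 has 28 days, need 21
Result: 2030-02-07

2030-02-07


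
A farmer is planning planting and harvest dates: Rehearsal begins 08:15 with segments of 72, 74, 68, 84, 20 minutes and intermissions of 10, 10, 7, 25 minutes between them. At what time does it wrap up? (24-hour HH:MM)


Start: 08:15 = 495 min from midnight
  after task 1 (72 min): 09:27
  after break (10 min): 09:37
  after task 2 (74 min): 10:51
  after break (10 min): 11:01
  after task 3 (68 min): 12:09
  after break (7 min): 12:16
  after task 4 (84 min): 13:40
  after break (25 min): 14:05
  after task 5 (20 min): 14:25
Total elapsed: 370 minutes
End time: 14:25

14:25


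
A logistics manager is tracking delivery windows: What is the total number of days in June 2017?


Month: June
Year: 2017
June is a 30-day month
Total: 30 days

30


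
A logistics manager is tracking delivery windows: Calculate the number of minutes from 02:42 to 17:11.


Start time: 02:42 = 162 minutes from midnight
End time: 17:11 = 1031 minutes from midnight
Difference: 1031 - 162 = 869 minutes
That is 14 hours and 29 minutes

869


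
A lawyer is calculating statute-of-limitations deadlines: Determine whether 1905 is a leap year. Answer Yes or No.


Year: 1905
Divisible by 4? 1905 / 4 = 476.25 -> No
Not divisible by 4, so NOT a leap year

No


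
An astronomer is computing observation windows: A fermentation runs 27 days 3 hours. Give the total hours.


Days: 27
Extra hours: 3
Hours per day: 24
Days to hours: 27 x 24 = 648
Total: 648 + 3 = 651

651


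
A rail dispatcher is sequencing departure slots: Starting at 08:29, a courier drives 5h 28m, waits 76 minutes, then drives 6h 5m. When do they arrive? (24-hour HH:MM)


Depart: 08:29
Leg 1: +328 min -> 13:57
Layover: +76 min -> 15:13
Leg 2: +365 min -> 21:18
Total travel: 769 minutes = 12h 49m
Arrival: 21:18

21:18


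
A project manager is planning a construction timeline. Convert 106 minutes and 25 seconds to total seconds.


Minutes: 106
Extra seconds: 25
Seconds per minute: 60
Minutes to seconds: 106 x 60 = 6360
Total: 6360 + 25 = 6385

6385


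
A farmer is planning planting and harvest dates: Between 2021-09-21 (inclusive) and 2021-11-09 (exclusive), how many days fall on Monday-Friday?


Start: 2021-09-21 (Tuesday)
End (exclusive): 2021-11-09 (Tuesday)
Total calendar days: 49
Full weeks: 49 // 7 = 7 -> 35 weekdays
Remaining 0 days starting on Tuesday:
Total business days: 35 + 0 = 35

35


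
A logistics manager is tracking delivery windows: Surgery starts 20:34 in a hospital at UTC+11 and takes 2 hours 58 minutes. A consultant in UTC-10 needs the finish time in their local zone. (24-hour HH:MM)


Start: 20:34 in UTC+11
Step 1 - add duration:
  minutes: 34 + 58 = 92 (carry 1h)
  hours: 20 + 2 + 1 = 23
  end in UTC+11: 23:32
Step 2 - convert UTC+11 -> UTC-10:
  offset difference: -10 - (11) = -21 hours
  23 + (-21) = 2 -> mod 24 = 2
Result: 02:32 in UTC-10

02:32


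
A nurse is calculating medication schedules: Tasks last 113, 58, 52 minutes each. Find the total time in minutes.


Durations: 113, 58, 52
Running sum: 113
+ 58 = 171
+ 52 = 223
Total duration: 223 minutes
That is 3 hours and 43 minutes

223


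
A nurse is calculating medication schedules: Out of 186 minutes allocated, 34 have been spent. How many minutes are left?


Total budget: 186 minutes
Time used: 34 minutes
Remaining: 186 - 34 = 152 minutes
Percent used: 18.3%
Percent remaining: 81.7%

152


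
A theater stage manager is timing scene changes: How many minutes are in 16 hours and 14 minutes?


Hours: 16
Minutes: 14
Convert hours to minutes: 16 x 60 = 960
Add remaining minutes: 960 + 14 = 974

974


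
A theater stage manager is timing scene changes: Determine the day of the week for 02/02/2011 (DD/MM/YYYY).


Date: 2011-02-02
January 1, 2011 is a Saturday
Day of year: 33
Offset from Jan 1: 32 days
32 mod 7 = 4
Result: Wednesday

Wednesday


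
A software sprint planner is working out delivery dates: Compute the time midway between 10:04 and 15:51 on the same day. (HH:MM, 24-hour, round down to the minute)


Start time: 10:04 = 604 minutes from midnight
End time: 15:51 = 951 minutes from midnight
Sum: 604 + 951 = 1555
Midpoint: 1555 / 2 = 777 minutes
Convert: 777 / 60 = 12 hours, 57 minutes
Result: 12:57

12:57


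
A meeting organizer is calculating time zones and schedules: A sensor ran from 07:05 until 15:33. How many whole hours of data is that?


Start: 07:05
End: 15:33
Hour difference: 15 - 7 = 8 hours
Minute difference: 33 - 5 = 28 minutes
Total minutes: 508
Complete hours: 508 / 60 = 8 (remainder 28)

8


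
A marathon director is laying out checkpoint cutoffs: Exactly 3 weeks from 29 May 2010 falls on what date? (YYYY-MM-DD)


Start: 2010-05-29
Weeks to add: 3
Convert to days: 3 x 7 = 21 days
Add 21 days to 2010-05-29
Result: 2010-06-19

2010-06-19


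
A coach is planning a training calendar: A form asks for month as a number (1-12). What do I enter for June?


Calendar month order:
5. May
6. June <--
7. July
June is month number 6

6


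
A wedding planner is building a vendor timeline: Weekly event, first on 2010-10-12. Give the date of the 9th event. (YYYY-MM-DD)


First occurrence: 2010-10-12 (occurrence 1)
Each occurrence is 7 days after the previous.
Occurrence 9 is 8 weeks after the first.
8 weeks = 56 days
2010-10-12 + 56 days = 2010-12-07

2010-12-07


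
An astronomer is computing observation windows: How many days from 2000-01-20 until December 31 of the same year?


Start: January 20, 2000
End: December 31, 2000
Days left in January: 11
February: 29
March: 31
April: 30
May: 31
... plus remaining months
Sum of remaining months: 335
Total: 11 + 335 = 346

346


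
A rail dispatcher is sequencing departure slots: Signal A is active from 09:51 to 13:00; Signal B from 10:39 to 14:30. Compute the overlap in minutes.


Interval A: [591, 780] minutes from midnight
Interval B: [639, 870] minutes from midnight
Overlap start = max(591, 639) = 639
Overlap end = min(780, 870) = 780
Overlap = 780 - 639 = 141 minutes

141


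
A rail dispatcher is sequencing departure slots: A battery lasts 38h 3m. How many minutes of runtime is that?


Hours: 38
Extra minutes: 3
Minutes per hour: 60
Hours to minutes: 38 x 60 = 2280
Total: 2280 + 3 = 2283

2283


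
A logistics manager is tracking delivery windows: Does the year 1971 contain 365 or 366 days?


Year: 1971
Check leap year rules:
Divisible by 4? No
1971 is not a leap year
Days: 365

365


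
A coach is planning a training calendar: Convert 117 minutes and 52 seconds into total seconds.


Minutes: 117
Seconds: 52
Convert minutes to seconds: 117 x 60 = 7020
Add remaining seconds: 7020 + 52 = 7072

7072


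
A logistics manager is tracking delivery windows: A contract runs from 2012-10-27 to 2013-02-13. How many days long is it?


Start date: 2012-10-27
End date: 2013-02-13
Oct 2012: +5 days
Nov 2012: +30 days
Dec 2012: +31 days
Jan 2013: +31 days
Feb 2013: +12 days
Total: 109 days

109


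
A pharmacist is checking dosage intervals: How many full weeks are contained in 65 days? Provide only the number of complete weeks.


Total days: 65
Days per week: 7
Division: 65 / 7 = 9 remainder 2
Complete weeks: 9
Remaining days: 2

9


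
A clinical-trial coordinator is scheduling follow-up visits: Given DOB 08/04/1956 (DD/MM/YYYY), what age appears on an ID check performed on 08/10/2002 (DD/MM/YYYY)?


Birth: 1956-04-08
Reference: 2002-10-08
Year difference: 2002 - 1956 = 46
Has birthday (04-08) occurred by 10-08? Yes
Age in full years: 46

46


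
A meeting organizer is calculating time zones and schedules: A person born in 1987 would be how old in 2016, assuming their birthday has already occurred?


Birth year: 1987
Current year: 2016
Age = current year - birth year
Age = 2016 - 1987 = 29

29


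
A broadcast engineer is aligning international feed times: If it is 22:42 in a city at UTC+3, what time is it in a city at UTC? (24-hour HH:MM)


Local time: 22:42 at UTC+3 (offset 3h)
Target zone: UTC (offset 0h)
Difference: 0 - (3) = -3 hours
Calculation: 22 + (-3) = 19
Result: 19:42

19:42


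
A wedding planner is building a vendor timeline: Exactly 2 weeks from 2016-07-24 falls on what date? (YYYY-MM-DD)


Start: 2016-07-24
Weeks to add: 2
Convert to days: 2 x 7 = 14 days
Add 14 days to 2016-07-24
Result: 2016-08-07

2016-08-07


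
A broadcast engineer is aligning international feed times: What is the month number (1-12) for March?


Calendar month order:
2. February
3. March <--
4. April
March is month number 3

3


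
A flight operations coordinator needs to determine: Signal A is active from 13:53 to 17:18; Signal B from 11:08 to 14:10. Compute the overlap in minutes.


Interval A: [833, 1038] minutes from midnight
Interval B: [668, 850] minutes from midnight
Overlap start = max(833, 668) = 833
Overlap end = min(1038, 850) = 850
Overlap = 850 - 833 = 17 minutes

17


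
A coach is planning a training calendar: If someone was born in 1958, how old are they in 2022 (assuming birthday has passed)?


Birth year: 1958
Current year: 2022
Age = current year - birth year
Age = 2022 - 1958 = 64

64


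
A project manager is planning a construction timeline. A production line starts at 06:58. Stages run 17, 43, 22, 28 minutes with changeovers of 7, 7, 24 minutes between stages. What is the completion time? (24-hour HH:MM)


Start: 06:58 = 418 min from midnight
  after task 1 (17 min): 07:15
  after break (7 min): 07:22
  after task 2 (43 min): 08:05
  after break (7 min): 08:12
  after task 3 (22 min): 08:34
  after break (24 min): 08:58
  after task 4 (28 min): 09:26
Total elapsed: 148 minutes
End time: 09:26

09:26


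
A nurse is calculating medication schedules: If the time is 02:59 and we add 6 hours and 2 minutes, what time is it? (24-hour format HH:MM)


Start time: 02:59
Adding: 6 hours 2 minutes
Minutes: 59 + 2 = 61
Minute overflow: 61 >= 60, so carry 1 hour, minutes = 1
Hours: 2 + 6 + 1 = 9
Result: 09:01

09:01


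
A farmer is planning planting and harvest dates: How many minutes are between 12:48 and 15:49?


Start time: 12:48 = 768 minutes from midnight
End time: 15:49 = 949 minutes from midnight
Difference: 949 - 768 = 181 minutes
That is 3 hours and 1 minutes

181


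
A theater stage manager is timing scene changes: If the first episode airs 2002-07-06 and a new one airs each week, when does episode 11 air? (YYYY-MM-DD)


First occurrence: 2002-07-06 (occurrence 1)
Each occurrence is 7 days after the previous.
Occurrence 11 is 10 weeks after the first.
10 weeks = 70 days
2002-07-06 + 70 days = 2002-09-14

2002-09-14


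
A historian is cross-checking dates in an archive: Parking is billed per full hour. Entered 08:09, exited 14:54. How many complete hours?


Start: 08:09
End: 14:54
Hour difference: 14 - 8 = 6 hours
Minute difference: 54 - 9 = 45 minutes
Total minutes: 405
Complete hours: 405 / 60 = 6 (remainder 45)

6


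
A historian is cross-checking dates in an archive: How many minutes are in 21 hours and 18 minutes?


Hours: 21
Minutes: 18
Convert hours to minutes: 21 x 60 = 1260
Add remaining minutes: 1260 + 18 = 1278

1278


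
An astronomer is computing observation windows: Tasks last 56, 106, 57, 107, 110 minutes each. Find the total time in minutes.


Durations: 56, 106, 57, 107, 110
Running sum: 56
+ 106 = 162
+ 57 = 219
+ 107 = 326
+ 110 = 436
Total duration: 436 minutes
That is 7 hours and 16 minutes

436


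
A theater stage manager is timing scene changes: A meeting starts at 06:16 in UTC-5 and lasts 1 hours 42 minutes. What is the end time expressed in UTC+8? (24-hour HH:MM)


Start: 06:16 in UTC-5
Step 1 - add duration:
  minutes: 16 + 42 = 58
  hours: 6 + 1 + 0 = 7
  end in UTC-5: 07:58
Step 2 - convert UTC-5 -> UTC+8:
  offset difference: 8 - (-5) = 13 hours
  7 + (13) = 20 -> mod 24 = 20
Result: 20:58 in UTC+8

20:58


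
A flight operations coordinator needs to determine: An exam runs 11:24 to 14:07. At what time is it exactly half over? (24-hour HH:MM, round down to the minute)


Start time: 11:24 = 684 minutes from midnight
End time: 14:07 = 847 minutes from midnight
Sum: 684 + 847 = 1531
Midpoint: 1531 / 2 = 765 minutes
Convert: 765 / 60 = 12 hours, 45 minutes
Result: 12:45

12:45


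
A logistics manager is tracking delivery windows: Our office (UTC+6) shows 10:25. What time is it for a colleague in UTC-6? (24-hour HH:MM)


Local time: 10:25 at UTC+6 (offset 6h)
Target zone: UTC-6 (offset -6h)
Difference: -6 - (6) = -12 hours
Calculation: 10 + (-12) = -2
Wraparound: (-2) mod 24 = 22
Result: 22:25

22:25


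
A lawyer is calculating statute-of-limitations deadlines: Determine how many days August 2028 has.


Month: August
Year: 2028
August is a 31-day month
Total: 31 days

31


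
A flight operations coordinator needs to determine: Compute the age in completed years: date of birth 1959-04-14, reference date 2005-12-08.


Birth: 1959-04-14
Reference: 2005-12-08
Year difference: 2005 - 1959 = 46
Has birthday (04-14) occurred by 12-08? Yes
Age in full years: 46

46


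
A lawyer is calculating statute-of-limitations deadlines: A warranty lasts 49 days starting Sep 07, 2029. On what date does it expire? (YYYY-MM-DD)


Start: 2029-09-07
Adding 49 days
Days remaining in September: 23
After September: 26 days still to add
October 2029 has 31 days, need 26
Result: 2029-10-26

2029-10-26


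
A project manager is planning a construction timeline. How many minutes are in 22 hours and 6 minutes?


Hours: 22
Extra minutes: 6
Minutes per hour: 60
Hours to minutes: 22 x 60 = 1320
Total: 1320 + 6 = 1326

1326


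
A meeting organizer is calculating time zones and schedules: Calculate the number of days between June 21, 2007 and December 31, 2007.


Start: June 21, 2007
End: December 31, 2007
Days left in June: 9
July: 31
August: 31
September: 30
October: 31
... plus remaining months
Sum of remaining months: 184
Total: 9 + 184 = 193

193


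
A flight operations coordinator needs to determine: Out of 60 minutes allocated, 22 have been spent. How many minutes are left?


Total budget: 60 minutes
Time used: 22 minutes
Remaining: 60 - 22 = 38 minutes
Percent used: 36.7%
Percent remaining: 63.3%

38


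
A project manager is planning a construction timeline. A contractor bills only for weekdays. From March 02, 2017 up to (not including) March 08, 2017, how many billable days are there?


Start: 2017-03-02 (Thursday)
End (exclusive): 2017-03-08 (Wednesday)
Total calendar days: 6
Full weeks: 6 // 7 = 0 -> 0 weekdays
Remaining 6 days starting on Thursday:
  Thu(w), Fri(w), Sat(-), Sun(-), Mon(w), Tue(w) -> 4 weekdays
Total business days: 0 + 4 = 4

4


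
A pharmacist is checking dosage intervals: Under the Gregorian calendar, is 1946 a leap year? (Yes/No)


Year: 1946
Divisible by 4? 1946 / 4 = 486.5 -> No
Not divisible by 4, so NOT a leap year

No


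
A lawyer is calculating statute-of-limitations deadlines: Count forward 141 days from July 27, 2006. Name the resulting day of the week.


Start: 2006-07-27 (Thursday)
Step 1 - find target date: add 141 days
  2006-07-27 + 141 days = 2006-12-15
Step 2 - day of week:
  141 mod 7 = 1
  Thursday + 1 days -> Friday
Result: Friday (2006-12-15)

Friday


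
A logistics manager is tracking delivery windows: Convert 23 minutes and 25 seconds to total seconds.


Minutes: 23
Extra seconds: 25
Seconds per minute: 60
Minutes to seconds: 23 x 60 = 1380
Total: 1380 + 25 = 1405

1405


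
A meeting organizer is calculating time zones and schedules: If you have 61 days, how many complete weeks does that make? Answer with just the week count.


Total days: 61
Days per week: 7
Division: 61 / 7 = 8 remainder 5
Complete weeks: 8
Remaining days: 5

8


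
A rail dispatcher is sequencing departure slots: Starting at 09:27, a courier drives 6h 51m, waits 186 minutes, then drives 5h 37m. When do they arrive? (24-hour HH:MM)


Depart: 09:27
Leg 1: +411 min -> 16:18
Layover: +186 min -> 19:24
Leg 2: +337 min -> 01:01
Total travel: 934 minutes = 15h 34m
Arrival: 01:01

01:01


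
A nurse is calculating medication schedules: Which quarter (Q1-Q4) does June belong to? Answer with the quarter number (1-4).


Month: June (month 6)
Q1: January-March (months 1-3)
Q2: April-June (months 4-6)
Q3: July-September (months 7-9)
Q4: October-December (months 10-12)
Month 6 falls in Q2

2


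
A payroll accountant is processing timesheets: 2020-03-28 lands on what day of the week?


Date: 2020-03-28
January 1, 2020 is a Wednesday
Day of year: 88
Offset from Jan 1: 87 days
87 mod 7 = 3
Result: Saturday

Saturday


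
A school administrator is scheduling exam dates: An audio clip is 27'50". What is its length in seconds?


Minutes: 27
Seconds: 50
Convert minutes to seconds: 27 x 60 = 1620
Add remaining seconds: 1620 + 50 = 1670

1670


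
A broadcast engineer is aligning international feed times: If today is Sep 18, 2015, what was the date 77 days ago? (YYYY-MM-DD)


Start: 2015-09-18
Subtracting 77 days
Days already passed in September: 18
After going back through September: 59 more days to subtract
August 2015: 31 days, 28 remaining
July 2015 has 31 days, need 28
Result: 2015-07-03

2015-07-03


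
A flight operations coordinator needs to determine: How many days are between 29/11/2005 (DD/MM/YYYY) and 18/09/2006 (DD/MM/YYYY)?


Start date: 2005-11-29
End date: 2006-09-18
Nov 2005: +2 days
Dec 2005: +31 days
Jan 2006: +31 days
... (8 more months)
Total: 293 days

293


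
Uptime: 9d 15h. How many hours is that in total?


Days: 9
Extra hours: 15
Hours per day: 24
Days to hours: 9 x 24 = 216
Total: 216 + 15 = 231

231


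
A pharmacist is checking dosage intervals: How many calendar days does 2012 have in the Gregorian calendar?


Year: 2012
Check leap year rules:
Divisible by 4? Yes
Divisible by 100? No
2012 is a leap year
Days: 366

366


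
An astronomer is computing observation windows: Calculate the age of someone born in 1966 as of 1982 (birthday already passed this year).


Birth year: 1966
Current year: 1982
Age = current year - birth year
Age = 1982 - 1966 = 16

16


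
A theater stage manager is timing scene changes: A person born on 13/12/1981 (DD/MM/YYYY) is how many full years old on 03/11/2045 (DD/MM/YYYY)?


Birth: 1981-12-13
Reference: 2045-11-03
Year difference: 2045 - 1981 = 64
Has birthday (12-13) occurred by 11-03? No
Birthday not yet reached this year -> subtract 1
Age in full years: 63

63


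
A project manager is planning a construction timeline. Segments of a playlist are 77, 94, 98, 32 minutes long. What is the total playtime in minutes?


Durations: 77, 94, 98, 32
Running sum: 77
+ 94 = 171
+ 98 = 269
+ 32 = 301
Total duration: 301 minutes
That is 5 hours and 1 minutes

301


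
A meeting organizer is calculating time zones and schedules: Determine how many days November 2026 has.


Month: November
Year: 2026
November is a 30-day month
Total: 30 days

30


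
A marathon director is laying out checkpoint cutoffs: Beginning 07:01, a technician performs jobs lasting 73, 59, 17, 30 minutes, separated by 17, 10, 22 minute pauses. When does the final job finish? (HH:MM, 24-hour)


Start: 07:01 = 421 min from midnight
  after task 1 (73 min): 08:14
  after break (17 min): 08:31
  after task 2 (59 min): 09:30
  after break (10 min): 09:40
  after task 3 (17 min): 09:57
  after break (22 min): 10:19
  after task 4 (30 min): 10:49
Total elapsed: 228 minutes
End time: 10:49

10:49


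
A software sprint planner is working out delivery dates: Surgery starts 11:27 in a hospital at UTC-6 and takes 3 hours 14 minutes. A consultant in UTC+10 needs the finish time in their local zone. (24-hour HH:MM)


Start: 11:27 in UTC-6
Step 1 - add duration:
  minutes: 27 + 14 = 41
  hours: 11 + 3 + 0 = 14
  end in UTC-6: 14:41
Step 2 - convert UTC-6 -> UTC+10:
  offset difference: 10 - (-6) = 16 hours
  14 + (16) = 30 -> mod 24 = 6
Result: 06:41 in UTC+10

06:41


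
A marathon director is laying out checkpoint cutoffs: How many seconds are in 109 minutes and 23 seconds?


Minutes: 109
Seconds: 23
Convert minutes to seconds: 109 x 60 = 6540
Add remaining seconds: 6540 + 23 = 6563

6563


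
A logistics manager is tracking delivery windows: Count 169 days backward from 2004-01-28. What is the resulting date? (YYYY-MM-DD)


Start: 2004-01-28
Subtracting 169 days
Days already passed in January: 28
After going back through January: 141 more days to subtract
December 2003: 31 days, 110 remaining
November 2003: 30 days, 80 remaining
October 2003: 31 days, 49 remaining
September 2003: 30 days, 19 remaining
Result: 2003-08-12

2003-08-12


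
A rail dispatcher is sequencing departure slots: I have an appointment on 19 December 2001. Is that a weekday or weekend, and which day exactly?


Date: 2001-12-19
January 1, 2001 is a Monday
Day of year: 353
Offset from Jan 1: 352 days
352 mod 7 = 2
Result: Wednesday

Wednesday


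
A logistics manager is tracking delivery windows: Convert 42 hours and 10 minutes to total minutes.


Hours: 42
Minutes: 10
Convert hours to minutes: 42 x 60 = 2520
Add remaining minutes: 2520 + 10 = 2530

2530


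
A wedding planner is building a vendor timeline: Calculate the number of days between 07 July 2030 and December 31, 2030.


Start: July 07, 2030
End: December 31, 2030
Days left in July: 24
August: 31
September: 30
October: 31
November: 30
... plus remaining months
Sum of remaining months: 153
Total: 24 + 153 = 177

177


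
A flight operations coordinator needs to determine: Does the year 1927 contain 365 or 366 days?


Year: 1927
Check leap year rules:
Divisible by 4? No
1927 is not a leap year
Days: 365

365


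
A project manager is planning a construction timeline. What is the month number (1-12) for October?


Calendar month order:
9. September
10. October <--
11. November
October is month number 10

10


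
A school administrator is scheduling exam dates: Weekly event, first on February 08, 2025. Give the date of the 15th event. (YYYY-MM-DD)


First occurrence: 2025-02-08 (occurrence 1)
Each occurrence is 7 days after the previous.
Occurrence 15 is 14 weeks after the first.
14 weeks = 98 days
2025-02-08 + 98 days = 2025-05-17

2025-05-17


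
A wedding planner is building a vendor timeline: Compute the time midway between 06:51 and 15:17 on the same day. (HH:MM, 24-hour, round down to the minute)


Start time: 06:51 = 411 minutes from midnight
End time: 15:17 = 917 minutes from midnight
Sum: 411 + 917 = 1328
Midpoint: 1328 / 2 = 664 minutes
Convert: 664 / 60 = 11 hours, 4 minutes
Result: 11:04

11:04


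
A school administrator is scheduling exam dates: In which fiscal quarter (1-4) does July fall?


Month: July (month 7)
Q1: January-March (months 1-3)
Q2: April-June (months 4-6)
Q3: July-September (months 7-9)
Q4: October-December (months 10-12)
Month 7 falls in Q3

3


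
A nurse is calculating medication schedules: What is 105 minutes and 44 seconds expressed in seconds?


Minutes: 105
Extra seconds: 44
Seconds per minute: 60
Minutes to seconds: 105 x 60 = 6300
Total: 6300 + 44 = 6344

6344


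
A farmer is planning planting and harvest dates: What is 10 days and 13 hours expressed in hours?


Days: 10
Extra hours: 13
Hours per day: 24
Days to hours: 10 x 24 = 240
Total: 240 + 13 = 253

253


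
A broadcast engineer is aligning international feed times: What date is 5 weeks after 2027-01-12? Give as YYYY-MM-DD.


Start: 2027-01-12
Weeks to add: 5
Convert to days: 5 x 7 = 35 days
Add 35 days to 2027-01-12
Result: 2027-02-16

2027-02-16


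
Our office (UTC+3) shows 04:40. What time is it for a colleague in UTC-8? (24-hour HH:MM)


Local time: 04:40 at UTC+3 (offset 3h)
Target zone: UTC-8 (offset -8h)
Difference: -8 - (3) = -11 hours
Calculation: 4 + (-11) = -7
Wraparound: (-7) mod 24 = 17
Result: 17:40

17:40


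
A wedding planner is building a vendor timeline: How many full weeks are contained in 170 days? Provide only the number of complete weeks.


Total days: 170
Days per week: 7
Division: 170 / 7 = 24 remainder 2
Complete weeks: 24
Remaining days: 2

24


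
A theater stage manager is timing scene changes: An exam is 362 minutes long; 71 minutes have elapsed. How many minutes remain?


Total budget: 362 minutes
Time used: 71 minutes
Remaining: 362 - 71 = 291 minutes
Percent used: 19.6%
Percent remaining: 80.4%

291


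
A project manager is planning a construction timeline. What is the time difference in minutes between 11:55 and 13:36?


Start time: 11:55 = 715 minutes from midnight
End time: 13:36 = 816 minutes from midnight
Difference: 816 - 715 = 101 minutes
That is 1 hours and 41 minutes

101


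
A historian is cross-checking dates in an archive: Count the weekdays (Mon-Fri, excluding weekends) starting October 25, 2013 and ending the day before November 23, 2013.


Start: 2013-10-25 (Friday)
End (exclusive): 2013-11-23 (Saturday)
Total calendar days: 29
Full weeks: 29 // 7 = 4 -> 20 weekdays
Remaining 1 days starting on Friday:
  Fri(w) -> 1 weekdays
Total business days: 20 + 1 = 21

21


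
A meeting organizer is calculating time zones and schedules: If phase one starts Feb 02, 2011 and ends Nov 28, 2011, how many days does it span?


Start date: 2011-02-02
End date: 2011-11-28
Feb 2011: +27 days
Mar 2011: +31 days
Apr 2011: +30 days
... (7 more months)
Total: 299 days

299


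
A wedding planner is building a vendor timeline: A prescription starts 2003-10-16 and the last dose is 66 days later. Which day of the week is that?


Start: 2003-10-16 (Thursday)
Step 1 - find target date: add 66 days
  2003-10-16 + 66 days = 2003-12-21
Step 2 - day of week:
  66 mod 7 = 3
  Thursday + 3 days -> Sunday
Result: Sunday (2003-12-21)

Sunday


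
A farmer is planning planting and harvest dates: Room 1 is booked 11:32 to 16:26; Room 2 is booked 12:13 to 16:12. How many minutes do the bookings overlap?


Interval A: [692, 986] minutes from midnight
Interval B: [733, 972] minutes from midnight
Overlap start = max(692, 733) = 733
Overlap end = min(986, 972) = 972
Overlap = 972 - 733 = 239 minutes

239


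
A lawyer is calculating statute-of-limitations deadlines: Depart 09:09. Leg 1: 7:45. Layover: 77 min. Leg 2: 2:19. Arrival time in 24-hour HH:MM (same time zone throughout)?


Depart: 09:09
Leg 1: +465 min -> 16:54
Layover: +77 min -> 18:11
Leg 2: +139 min -> 20:30
Total travel: 681 minutes = 11h 21m
Arrival: 20:30

20:30


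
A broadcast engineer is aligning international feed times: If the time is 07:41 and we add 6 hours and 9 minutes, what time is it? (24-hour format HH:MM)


Start time: 07:41
Adding: 6 hours 9 minutes
Minutes: 41 + 9 = 50
Hours: 7 + 6 + 0 = 13
Result: 13:50

13:50


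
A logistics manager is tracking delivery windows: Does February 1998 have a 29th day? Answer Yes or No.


Year: 1998
Divisible by 4? 1998 / 4 = 499.5 -> No
Not divisible by 4, so NOT a leap year

No


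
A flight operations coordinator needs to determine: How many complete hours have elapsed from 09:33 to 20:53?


Start: 09:33
End: 20:53
Hour difference: 20 - 9 = 11 hours
Minute difference: 53 - 33 = 20 minutes
Total minutes: 680
Complete hours: 680 / 60 = 11 (remainder 20)

11


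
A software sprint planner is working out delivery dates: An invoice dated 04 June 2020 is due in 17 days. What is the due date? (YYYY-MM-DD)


Start: 2020-06-04
Adding 17 days
Days remaining in June: 26
Result: 2020-06-21

2020-06-21


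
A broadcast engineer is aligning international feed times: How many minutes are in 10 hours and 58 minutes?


Hours: 10
Extra minutes: 58
Minutes per hour: 60
Hours to minutes: 10 x 60 = 600
Total: 600 + 58 = 658

658


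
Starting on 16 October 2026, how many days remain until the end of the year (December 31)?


Start: October 16, 2026
End: December 31, 2026
Days left in October: 15
November: 30
December: 31
Sum of remaining months: 61
Total: 15 + 61 = 76

76


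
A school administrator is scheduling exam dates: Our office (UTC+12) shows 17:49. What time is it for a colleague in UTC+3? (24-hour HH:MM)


Local time: 17:49 at UTC+12 (offset 12h)
Target zone: UTC+3 (offset 3h)
Difference: 3 - (12) = -9 hours
Calculation: 17 + (-9) = 8
Result: 08:49

08:49


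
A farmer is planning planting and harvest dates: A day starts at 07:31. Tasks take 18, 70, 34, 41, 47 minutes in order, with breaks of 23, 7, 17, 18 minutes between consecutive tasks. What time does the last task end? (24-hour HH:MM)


Start: 07:31 = 451 min from midnight
  after task 1 (18 min): 07:49
  after break (23 min): 08:12
  after task 2 (70 min): 09:22
  after break (7 min): 09:29
  after task 3 (34 min): 10:03
  after break (17 min): 10:20
  after task 4 (41 min): 11:01
  after break (18 min): 11:19
  after task 5 (47 min): 12:06
Total elapsed: 275 minutes
End time: 12:06

12:06


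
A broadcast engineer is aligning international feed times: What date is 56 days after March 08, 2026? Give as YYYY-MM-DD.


Start: 2026-03-08
Adding 56 days
Days remaining in March: 23
After March: 33 days still to add
April 2026: 30 days, 3 remaining
May 2026 has 31 days, need 3
Result: 2026-05-03

2026-05-03


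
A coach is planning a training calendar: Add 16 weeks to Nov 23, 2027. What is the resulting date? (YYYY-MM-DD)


Start: 2027-11-23
Weeks to add: 16
Convert to days: 16 x 7 = 112 days
Add 112 days to 2027-11-23
Result: 2028-03-14

2028-03-14


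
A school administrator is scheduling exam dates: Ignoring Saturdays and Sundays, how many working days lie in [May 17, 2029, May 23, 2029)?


Start: 2029-05-17 (Thursday)
End (exclusive): 2029-05-23 (Wednesday)
Total calendar days: 6
Full weeks: 6 // 7 = 0 -> 0 weekdays
Remaining 6 days starting on Thursday:
  Thu(w), Fri(w), Sat(-), Sun(-), Mon(w), Tue(w) -> 4 weekdays
Total business days: 0 + 4 = 4

4


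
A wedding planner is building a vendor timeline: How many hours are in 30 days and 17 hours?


Days: 30
Extra hours: 17
Hours per day: 24
Days to hours: 30 x 24 = 720
Total: 720 + 17 = 737

737


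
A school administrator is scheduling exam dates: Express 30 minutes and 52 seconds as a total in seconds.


Minutes: 30
Seconds: 52
Convert minutes to seconds: 30 x 60 = 1800
Add remaining seconds: 1800 + 52 = 1852

1852


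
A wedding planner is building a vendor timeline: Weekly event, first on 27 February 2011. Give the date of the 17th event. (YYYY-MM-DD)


First occurrence: 2011-02-27 (occurrence 1)
Each occurrence is 7 days after the previous.
Occurrence 17 is 16 weeks after the first.
16 weeks = 112 days
2011-02-27 + 112 days = 2011-06-19

2011-06-19


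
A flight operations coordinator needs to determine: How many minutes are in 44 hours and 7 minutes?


Hours: 44
Extra minutes: 7
Minutes per hour: 60
Hours to minutes: 44 x 60 = 2640
Total: 2640 + 7 = 2647

2647


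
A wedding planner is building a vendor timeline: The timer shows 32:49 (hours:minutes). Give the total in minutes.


Hours: 32
Minutes: 49
Convert hours to minutes: 32 x 60 = 1920
Add remaining minutes: 1920 + 49 = 1969

1969
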